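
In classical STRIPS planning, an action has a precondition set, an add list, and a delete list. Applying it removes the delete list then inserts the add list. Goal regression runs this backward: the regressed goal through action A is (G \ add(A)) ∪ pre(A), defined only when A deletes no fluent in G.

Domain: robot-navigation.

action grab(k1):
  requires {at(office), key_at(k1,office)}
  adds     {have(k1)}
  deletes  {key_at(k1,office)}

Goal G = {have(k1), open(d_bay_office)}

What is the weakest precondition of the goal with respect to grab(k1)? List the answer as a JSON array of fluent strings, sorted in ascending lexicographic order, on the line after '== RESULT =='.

Compute (G \ add) ∪ pre:
  G ∩ del = {}  (empty — regression defined)
  G \ add = {have(k1), open(d_bay_office)} \ {have(k1)} = {open(d_bay_office)}
  ∪ pre   = {open(d_bay_office)} ∪ {at(office), key_at(k1,office)}
          = {at(office), key_at(k1,office), open(d_bay_office)}

== RESULT ==
["at(office)", "key_at(k1,office)", "open(d_bay_office)"]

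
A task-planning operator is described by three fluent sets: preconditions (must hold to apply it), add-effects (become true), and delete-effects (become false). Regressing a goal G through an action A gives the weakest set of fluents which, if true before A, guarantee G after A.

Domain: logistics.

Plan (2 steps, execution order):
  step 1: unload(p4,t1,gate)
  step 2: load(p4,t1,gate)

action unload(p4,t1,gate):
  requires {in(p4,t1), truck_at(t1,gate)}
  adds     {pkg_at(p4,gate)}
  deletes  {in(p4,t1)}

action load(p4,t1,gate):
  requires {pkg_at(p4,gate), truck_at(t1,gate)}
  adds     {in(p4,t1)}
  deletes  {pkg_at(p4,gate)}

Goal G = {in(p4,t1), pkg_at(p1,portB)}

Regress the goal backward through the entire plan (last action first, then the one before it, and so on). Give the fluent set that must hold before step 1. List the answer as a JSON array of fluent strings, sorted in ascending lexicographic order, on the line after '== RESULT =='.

Regress step by step:
  through step 2 (load(p4,t1,gate)): drop {in(p4,t1)}, keep {pkg_at(p1,portB)}, require {pkg_at(p4,gate), truck_at(t1,gate)}
    → {pkg_at(p1,portB), pkg_at(p4,gate), truck_at(t1,gate)}
  through step 1 (unload(p4,t1,gate)): drop {pkg_at(p4,gate)}, keep {pkg_at(p1,portB), truck_at(t1,gate)}, require {in(p4,t1), truck_at(t1,gate)}
    → {in(p4,t1), pkg_at(p1,portB), truck_at(t1,gate)}

== RESULT ==
["in(p4,t1)", "pkg_at(p1,portB)", "truck_at(t1,gate)"]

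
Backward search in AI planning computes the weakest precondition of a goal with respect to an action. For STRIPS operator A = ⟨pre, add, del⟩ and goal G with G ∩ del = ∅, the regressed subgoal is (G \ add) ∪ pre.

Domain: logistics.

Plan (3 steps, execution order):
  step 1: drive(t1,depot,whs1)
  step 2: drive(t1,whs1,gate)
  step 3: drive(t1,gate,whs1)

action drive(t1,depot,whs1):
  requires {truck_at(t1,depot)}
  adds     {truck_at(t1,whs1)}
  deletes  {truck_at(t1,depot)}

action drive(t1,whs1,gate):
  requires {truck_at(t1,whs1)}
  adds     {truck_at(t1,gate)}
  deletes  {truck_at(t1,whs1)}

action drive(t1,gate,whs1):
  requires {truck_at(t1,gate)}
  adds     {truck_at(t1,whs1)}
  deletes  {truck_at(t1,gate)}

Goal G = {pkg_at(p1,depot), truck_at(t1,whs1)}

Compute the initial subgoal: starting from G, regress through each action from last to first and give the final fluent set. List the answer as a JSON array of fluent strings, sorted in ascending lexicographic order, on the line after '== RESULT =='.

Regress step by step:
  through step 3 (drive(t1,gate,whs1)): drop {truck_at(t1,whs1)}, keep {pkg_at(p1,depot)}, require {truck_at(t1,gate)}
    → {pkg_at(p1,depot), truck_at(t1,gate)}
  through step 2 (drive(t1,whs1,gate)): drop {truck_at(t1,gate)}, keep {pkg_at(p1,depot)}, require {truck_at(t1,whs1)}
    → {pkg_at(p1,depot), truck_at(t1,whs1)}
  through step 1 (drive(t1,depot,whs1)): drop {truck_at(t1,whs1)}, keep {pkg_at(p1,depot)}, require {truck_at(t1,depot)}
    → {pkg_at(p1,depot), truck_at(t1,depot)}

== RESULT ==
["pkg_at(p1,depot)", "truck_at(t1,depot)"]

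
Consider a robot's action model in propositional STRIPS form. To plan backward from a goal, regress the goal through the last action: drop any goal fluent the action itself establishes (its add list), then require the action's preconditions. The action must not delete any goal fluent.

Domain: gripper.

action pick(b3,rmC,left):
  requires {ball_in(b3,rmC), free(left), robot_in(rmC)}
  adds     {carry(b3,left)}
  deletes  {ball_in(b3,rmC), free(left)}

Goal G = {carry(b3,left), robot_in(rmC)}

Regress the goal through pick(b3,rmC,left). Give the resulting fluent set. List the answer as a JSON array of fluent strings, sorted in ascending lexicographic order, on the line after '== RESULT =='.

Compute (G \ add) ∪ pre:
  G ∩ del = {}  (empty — regression defined)
  G \ add = {carry(b3,left), robot_in(rmC)} \ {carry(b3,left)} = {robot_in(rmC)}
  ∪ pre   = {robot_in(rmC)} ∪ {ball_in(b3,rmC), free(left), robot_in(rmC)}
          = {ball_in(b3,rmC), free(left), robot_in(rmC)}

== RESULT ==
["ball_in(b3,rmC)", "free(left)", "robot_in(rmC)"]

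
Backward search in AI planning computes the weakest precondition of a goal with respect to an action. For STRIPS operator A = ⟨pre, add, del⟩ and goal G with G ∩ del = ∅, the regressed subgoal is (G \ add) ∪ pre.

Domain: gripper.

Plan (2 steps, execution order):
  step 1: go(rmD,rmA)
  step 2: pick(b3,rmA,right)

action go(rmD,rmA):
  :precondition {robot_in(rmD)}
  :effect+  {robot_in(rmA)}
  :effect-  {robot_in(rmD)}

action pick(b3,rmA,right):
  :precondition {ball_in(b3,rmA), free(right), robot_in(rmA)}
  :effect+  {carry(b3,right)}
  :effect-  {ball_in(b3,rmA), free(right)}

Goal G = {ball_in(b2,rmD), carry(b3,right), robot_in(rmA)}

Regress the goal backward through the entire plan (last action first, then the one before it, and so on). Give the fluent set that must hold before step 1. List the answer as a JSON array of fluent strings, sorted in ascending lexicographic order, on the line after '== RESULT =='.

Work backward from the goal:
  through step 2 (pick(b3,rmA,right)): drop {carry(b3,right)}, keep {ball_in(b2,rmD), robot_in(rmA)}, require {ball_in(b3,rmA), free(right), robot_in(rmA)}
    → {ball_in(b2,rmD), ball_in(b3,rmA), free(right), robot_in(rmA)}
  through step 1 (go(rmD,rmA)): drop {robot_in(rmA)}, keep {ball_in(b2,rmD), ball_in(b3,rmA), free(right)}, require {robot_in(rmD)}
    → {ball_in(b2,rmD), ball_in(b3,rmA), free(right), robot_in(rmD)}

== RESULT ==
["ball_in(b2,rmD)", "ball_in(b3,rmA)", "free(right)", "robot_in(rmD)"]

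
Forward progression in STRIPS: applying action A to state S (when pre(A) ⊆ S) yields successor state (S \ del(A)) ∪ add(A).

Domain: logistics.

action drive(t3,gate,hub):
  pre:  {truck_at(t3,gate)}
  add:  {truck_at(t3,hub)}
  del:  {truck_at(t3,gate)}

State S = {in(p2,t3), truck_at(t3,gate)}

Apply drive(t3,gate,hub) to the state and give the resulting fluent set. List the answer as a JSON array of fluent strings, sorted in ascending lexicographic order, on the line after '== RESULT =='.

Progress:
  pre ⊆ S: {truck_at(t3,gate)} ⊆ S  — applicable
  S \ del = {in(p2,t3)}
  ∪ add   = {in(p2,t3), truck_at(t3,hub)}

== RESULT ==
["in(p2,t3)", "truck_at(t3,hub)"]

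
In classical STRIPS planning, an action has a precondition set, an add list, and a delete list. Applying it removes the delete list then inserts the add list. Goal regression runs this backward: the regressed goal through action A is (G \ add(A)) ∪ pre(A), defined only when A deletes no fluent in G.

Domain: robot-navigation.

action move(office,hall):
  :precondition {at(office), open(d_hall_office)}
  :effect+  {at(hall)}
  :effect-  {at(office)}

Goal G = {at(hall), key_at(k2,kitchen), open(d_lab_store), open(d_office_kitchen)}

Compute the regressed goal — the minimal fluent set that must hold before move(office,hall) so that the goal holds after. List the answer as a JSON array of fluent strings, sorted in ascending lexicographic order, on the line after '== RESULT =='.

Regress:
  G ∩ del = {}  (empty — regression defined)
  G \ add = {at(hall), key_at(k2,kitchen), open(d_lab_store), open(d_office_kitchen)} \ {at(hall)} = {key_at(k2,kitchen), open(d_lab_store), open(d_office_kitchen)}
  ∪ pre   = {key_at(k2,kitchen), open(d_lab_store), open(d_office_kitchen)} ∪ {at(office), open(d_hall_office)}
          = {at(office), key_at(k2,kitchen), open(d_hall_office), open(d_lab_store), open(d_office_kitchen)}

== RESULT ==
["at(office)", "key_at(k2,kitchen)", "open(d_hall_office)", "open(d_lab_store)", "open(d_office_kitchen)"]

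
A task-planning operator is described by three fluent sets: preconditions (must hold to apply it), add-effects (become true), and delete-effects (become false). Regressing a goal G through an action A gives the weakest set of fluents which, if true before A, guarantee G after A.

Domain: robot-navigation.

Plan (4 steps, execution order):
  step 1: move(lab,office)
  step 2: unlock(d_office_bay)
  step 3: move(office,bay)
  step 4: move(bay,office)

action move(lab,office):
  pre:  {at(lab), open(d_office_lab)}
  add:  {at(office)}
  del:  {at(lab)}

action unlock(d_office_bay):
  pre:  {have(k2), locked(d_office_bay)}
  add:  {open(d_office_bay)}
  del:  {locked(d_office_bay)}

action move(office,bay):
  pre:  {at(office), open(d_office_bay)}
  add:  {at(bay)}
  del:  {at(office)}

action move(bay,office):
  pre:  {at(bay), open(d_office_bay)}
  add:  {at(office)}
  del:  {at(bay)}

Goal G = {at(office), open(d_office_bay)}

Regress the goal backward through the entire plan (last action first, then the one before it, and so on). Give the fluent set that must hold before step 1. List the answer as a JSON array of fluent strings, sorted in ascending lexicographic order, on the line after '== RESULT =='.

Regress step by step:
  through step 4 (move(bay,office)): drop {at(office)}, keep {open(d_office_bay)}, require {at(bay), open(d_office_bay)}
    → {at(bay), open(d_office_bay)}
  through step 3 (move(office,bay)): drop {at(bay)}, keep {open(d_office_bay)}, require {at(office), open(d_office_bay)}
    → {at(office), open(d_office_bay)}
  through step 2 (unlock(d_office_bay)): drop {open(d_office_bay)}, keep {at(office)}, require {have(k2), locked(d_office_bay)}
    → {at(office), have(k2), locked(d_office_bay)}
  through step 1 (move(lab,office)): drop {at(office)}, keep {have(k2), locked(d_office_bay)}, require {at(lab), open(d_office_lab)}
    → {at(lab), have(k2), locked(d_office_bay), open(d_office_lab)}

== RESULT ==
["at(lab)", "have(k2)", "locked(d_office_bay)", "open(d_office_lab)"]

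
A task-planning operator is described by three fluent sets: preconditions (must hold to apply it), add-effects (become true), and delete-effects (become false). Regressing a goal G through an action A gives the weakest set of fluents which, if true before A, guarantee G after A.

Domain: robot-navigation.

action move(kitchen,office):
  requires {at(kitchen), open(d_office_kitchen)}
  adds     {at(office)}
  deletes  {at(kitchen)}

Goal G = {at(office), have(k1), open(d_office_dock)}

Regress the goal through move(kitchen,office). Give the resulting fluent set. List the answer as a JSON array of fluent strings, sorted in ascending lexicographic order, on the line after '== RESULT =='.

Regress:
  G ∩ del = {}  (empty — regression defined)
  G \ add = {at(office), have(k1), open(d_office_dock)} \ {at(office)} = {have(k1), open(d_office_dock)}
  ∪ pre   = {have(k1), open(d_office_dock)} ∪ {at(kitchen), open(d_office_kitchen)}
          = {at(kitchen), have(k1), open(d_office_dock), open(d_office_kitchen)}

== RESULT ==
["at(kitchen)", "have(k1)", "open(d_office_dock)", "open(d_office_kitchen)"]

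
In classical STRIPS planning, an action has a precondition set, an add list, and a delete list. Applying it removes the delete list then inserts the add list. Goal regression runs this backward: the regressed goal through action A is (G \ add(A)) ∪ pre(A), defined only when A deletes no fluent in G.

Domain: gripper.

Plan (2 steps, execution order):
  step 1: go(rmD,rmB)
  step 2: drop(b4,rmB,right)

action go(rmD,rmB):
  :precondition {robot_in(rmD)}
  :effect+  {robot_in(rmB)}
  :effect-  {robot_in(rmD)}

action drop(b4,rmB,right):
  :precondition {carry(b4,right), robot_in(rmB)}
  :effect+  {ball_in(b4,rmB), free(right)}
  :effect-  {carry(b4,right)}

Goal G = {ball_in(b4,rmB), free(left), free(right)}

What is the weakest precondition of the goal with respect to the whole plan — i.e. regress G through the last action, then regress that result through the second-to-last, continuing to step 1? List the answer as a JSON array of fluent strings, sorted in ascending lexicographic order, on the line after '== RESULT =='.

Work backward from the goal:
  through step 2 (drop(b4,rmB,right)): drop {ball_in(b4,rmB), free(right)}, keep {free(left)}, require {carry(b4,right), robot_in(rmB)}
    → {carry(b4,right), free(left), robot_in(rmB)}
  through step 1 (go(rmD,rmB)): drop {robot_in(rmB)}, keep {carry(b4,right), free(left)}, require {robot_in(rmD)}
    → {carry(b4,right), free(left), robot_in(rmD)}

== RESULT ==
["carry(b4,right)", "free(left)", "robot_in(rmD)"]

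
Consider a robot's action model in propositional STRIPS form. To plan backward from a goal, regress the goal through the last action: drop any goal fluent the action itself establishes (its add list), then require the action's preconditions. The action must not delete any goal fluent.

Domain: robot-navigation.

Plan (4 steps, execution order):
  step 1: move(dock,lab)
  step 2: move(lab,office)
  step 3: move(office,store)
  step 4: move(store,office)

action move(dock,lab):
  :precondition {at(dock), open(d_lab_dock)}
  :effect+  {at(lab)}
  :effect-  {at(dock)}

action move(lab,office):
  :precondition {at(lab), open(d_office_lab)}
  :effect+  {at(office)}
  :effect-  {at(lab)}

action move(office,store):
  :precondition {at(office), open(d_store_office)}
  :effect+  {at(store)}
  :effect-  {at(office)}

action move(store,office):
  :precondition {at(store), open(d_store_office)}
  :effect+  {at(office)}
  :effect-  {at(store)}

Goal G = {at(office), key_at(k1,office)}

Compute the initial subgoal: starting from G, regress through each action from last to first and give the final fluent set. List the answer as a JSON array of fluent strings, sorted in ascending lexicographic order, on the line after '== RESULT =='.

Work backward from the goal:
  through step 4 (move(store,office)): drop {at(office)}, keep {key_at(k1,office)}, require {at(store), open(d_store_office)}
    → {at(store), key_at(k1,office), open(d_store_office)}
  through step 3 (move(office,store)): drop {at(store)}, keep {key_at(k1,office), open(d_store_office)}, require {at(office), open(d_store_office)}
    → {at(office), key_at(k1,office), open(d_store_office)}
  through step 2 (move(lab,office)): drop {at(office)}, keep {key_at(k1,office), open(d_store_office)}, require {at(lab), open(d_office_lab)}
    → {at(lab), key_at(k1,office), open(d_office_lab), open(d_store_office)}
  through step 1 (move(dock,lab)): drop {at(lab)}, keep {key_at(k1,office), open(d_office_lab), open(d_store_office)}, require {at(dock), open(d_lab_dock)}
    → {at(dock), key_at(k1,office), open(d_lab_dock), open(d_office_lab), open(d_store_office)}

== RESULT ==
["at(dock)", "key_at(k1,office)", "open(d_lab_dock)", "open(d_office_lab)", "open(d_store_office)"]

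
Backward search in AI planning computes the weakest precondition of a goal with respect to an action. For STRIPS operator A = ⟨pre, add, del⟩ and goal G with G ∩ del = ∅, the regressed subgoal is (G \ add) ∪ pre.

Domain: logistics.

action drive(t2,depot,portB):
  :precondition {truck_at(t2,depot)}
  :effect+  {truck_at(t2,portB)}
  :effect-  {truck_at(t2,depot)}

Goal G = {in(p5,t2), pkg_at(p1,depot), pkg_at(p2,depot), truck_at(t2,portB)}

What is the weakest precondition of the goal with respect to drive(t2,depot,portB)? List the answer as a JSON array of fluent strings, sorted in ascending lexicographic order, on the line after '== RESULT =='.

Compute (G \ add) ∪ pre:
  G ∩ del = {}  (empty — regression defined)
  G \ add = {in(p5,t2), pkg_at(p1,depot), pkg_at(p2,depot), truck_at(t2,portB)} \ {truck_at(t2,portB)} = {in(p5,t2), pkg_at(p1,depot), pkg_at(p2,depot)}
  ∪ pre   = {in(p5,t2), pkg_at(p1,depot), pkg_at(p2,depot)} ∪ {truck_at(t2,depot)}
          = {in(p5,t2), pkg_at(p1,depot), pkg_at(p2,depot), truck_at(t2,depot)}

== RESULT ==
["in(p5,t2)", "pkg_at(p1,depot)", "pkg_at(p2,depot)", "truck_at(t2,depot)"]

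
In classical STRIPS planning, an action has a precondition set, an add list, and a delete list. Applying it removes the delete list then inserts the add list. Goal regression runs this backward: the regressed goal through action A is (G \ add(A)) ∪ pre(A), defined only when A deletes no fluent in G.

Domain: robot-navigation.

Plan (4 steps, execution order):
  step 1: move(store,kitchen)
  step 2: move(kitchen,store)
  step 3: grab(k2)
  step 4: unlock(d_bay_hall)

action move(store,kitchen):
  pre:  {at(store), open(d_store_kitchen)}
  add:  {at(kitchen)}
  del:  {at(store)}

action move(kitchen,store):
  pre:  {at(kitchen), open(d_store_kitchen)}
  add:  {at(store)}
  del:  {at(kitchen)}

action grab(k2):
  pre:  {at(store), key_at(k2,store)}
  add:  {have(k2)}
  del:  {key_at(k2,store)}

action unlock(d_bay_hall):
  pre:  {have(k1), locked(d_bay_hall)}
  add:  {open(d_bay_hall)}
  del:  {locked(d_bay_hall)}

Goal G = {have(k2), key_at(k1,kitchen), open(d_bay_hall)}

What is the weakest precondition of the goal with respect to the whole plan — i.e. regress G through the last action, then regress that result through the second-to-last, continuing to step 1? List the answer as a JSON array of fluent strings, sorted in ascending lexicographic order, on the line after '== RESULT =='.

Regress step by step:
  through step 4 (unlock(d_bay_hall)): drop {open(d_bay_hall)}, keep {have(k2), key_at(k1,kitchen)}, require {have(k1), locked(d_bay_hall)}
    → {have(k1), have(k2), key_at(k1,kitchen), locked(d_bay_hall)}
  through step 3 (grab(k2)): drop {have(k2)}, keep {have(k1), key_at(k1,kitchen), locked(d_bay_hall)}, require {at(store), key_at(k2,store)}
    → {at(store), have(k1), key_at(k1,kitchen), key_at(k2,store), locked(d_bay_hall)}
  through step 2 (move(kitchen,store)): drop {at(store)}, keep {have(k1), key_at(k1,kitchen), key_at(k2,store), locked(d_bay_hall)}, require {at(kitchen), open(d_store_kitchen)}
    → {at(kitchen), have(k1), key_at(k1,kitchen), key_at(k2,store), locked(d_bay_hall), open(d_store_kitchen)}
  through step 1 (move(store,kitchen)): drop {at(kitchen)}, keep {have(k1), key_at(k1,kitchen), key_at(k2,store), locked(d_bay_hall), open(d_store_kitchen)}, require {at(store), open(d_store_kitchen)}
    → {at(store), have(k1), key_at(k1,kitchen), key_at(k2,store), locked(d_bay_hall), open(d_store_kitchen)}

== RESULT ==
["at(store)", "have(k1)", "key_at(k1,kitchen)", "key_at(k2,store)", "locked(d_bay_hall)", "open(d_store_kitchen)"]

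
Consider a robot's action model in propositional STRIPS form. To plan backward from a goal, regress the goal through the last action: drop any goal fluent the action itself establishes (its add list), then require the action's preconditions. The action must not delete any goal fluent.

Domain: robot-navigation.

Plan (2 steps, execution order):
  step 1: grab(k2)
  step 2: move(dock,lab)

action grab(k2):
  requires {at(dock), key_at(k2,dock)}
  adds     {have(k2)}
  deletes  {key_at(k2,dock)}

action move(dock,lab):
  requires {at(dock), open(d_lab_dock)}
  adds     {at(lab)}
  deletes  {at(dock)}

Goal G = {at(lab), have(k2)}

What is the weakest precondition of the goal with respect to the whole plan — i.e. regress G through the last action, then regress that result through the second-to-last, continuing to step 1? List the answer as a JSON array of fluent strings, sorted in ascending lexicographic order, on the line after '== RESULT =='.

Work backward from the goal:
  through step 2 (move(dock,lab)): drop {at(lab)}, keep {have(k2)}, require {at(dock), open(d_lab_dock)}
    → {at(dock), have(k2), open(d_lab_dock)}
  through step 1 (grab(k2)): drop {have(k2)}, keep {at(dock), open(d_lab_dock)}, require {at(dock), key_at(k2,dock)}
    → {at(dock), key_at(k2,dock), open(d_lab_dock)}

== RESULT ==
["at(dock)", "key_at(k2,dock)", "open(d_lab_dock)"]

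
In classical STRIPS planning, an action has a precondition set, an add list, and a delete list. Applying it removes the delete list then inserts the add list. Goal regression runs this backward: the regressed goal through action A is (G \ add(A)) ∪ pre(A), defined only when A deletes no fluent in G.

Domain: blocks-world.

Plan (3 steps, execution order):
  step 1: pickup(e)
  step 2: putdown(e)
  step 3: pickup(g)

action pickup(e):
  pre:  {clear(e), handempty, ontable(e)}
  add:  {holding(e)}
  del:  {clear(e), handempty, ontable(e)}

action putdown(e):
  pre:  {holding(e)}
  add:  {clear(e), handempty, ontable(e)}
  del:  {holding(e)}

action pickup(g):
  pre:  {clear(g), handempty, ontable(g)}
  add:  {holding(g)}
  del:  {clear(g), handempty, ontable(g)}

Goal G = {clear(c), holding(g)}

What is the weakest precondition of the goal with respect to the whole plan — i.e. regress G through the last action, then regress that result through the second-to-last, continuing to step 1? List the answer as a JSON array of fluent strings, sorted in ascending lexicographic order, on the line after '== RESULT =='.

Work backward from the goal:
  through step 3 (pickup(g)): drop {holding(g)}, keep {clear(c)}, require {clear(g), handempty, ontable(g)}
    → {clear(c), clear(g), handempty, ontable(g)}
  through step 2 (putdown(e)): drop {handempty}, keep {clear(c), clear(g), ontable(g)}, require {holding(e)}
    → {clear(c), clear(g), holding(e), ontable(g)}
  through step 1 (pickup(e)): drop {holding(e)}, keep {clear(c), clear(g), ontable(g)}, require {clear(e), handempty, ontable(e)}
    → {clear(c), clear(e), clear(g), handempty, ontable(e), ontable(g)}

== RESULT ==
["clear(c)", "clear(e)", "clear(g)", "handempty", "ontable(e)", "ontable(g)"]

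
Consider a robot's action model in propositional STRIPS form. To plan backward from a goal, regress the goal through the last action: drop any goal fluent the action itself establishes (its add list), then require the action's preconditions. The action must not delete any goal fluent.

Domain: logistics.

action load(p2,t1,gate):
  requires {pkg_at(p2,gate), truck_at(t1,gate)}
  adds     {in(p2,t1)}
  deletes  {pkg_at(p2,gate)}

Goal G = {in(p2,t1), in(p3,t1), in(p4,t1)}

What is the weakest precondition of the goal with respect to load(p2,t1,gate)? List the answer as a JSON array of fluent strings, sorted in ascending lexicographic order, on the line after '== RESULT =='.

Regress:
  G ∩ del = {}  (empty — regression defined)
  G \ add = {in(p2,t1), in(p3,t1), in(p4,t1)} \ {in(p2,t1)} = {in(p3,t1), in(p4,t1)}
  ∪ pre   = {in(p3,t1), in(p4,t1)} ∪ {pkg_at(p2,gate), truck_at(t1,gate)}
          = {in(p3,t1), in(p4,t1), pkg_at(p2,gate), truck_at(t1,gate)}

== RESULT ==
["in(p3,t1)", "in(p4,t1)", "pkg_at(p2,gate)", "truck_at(t1,gate)"]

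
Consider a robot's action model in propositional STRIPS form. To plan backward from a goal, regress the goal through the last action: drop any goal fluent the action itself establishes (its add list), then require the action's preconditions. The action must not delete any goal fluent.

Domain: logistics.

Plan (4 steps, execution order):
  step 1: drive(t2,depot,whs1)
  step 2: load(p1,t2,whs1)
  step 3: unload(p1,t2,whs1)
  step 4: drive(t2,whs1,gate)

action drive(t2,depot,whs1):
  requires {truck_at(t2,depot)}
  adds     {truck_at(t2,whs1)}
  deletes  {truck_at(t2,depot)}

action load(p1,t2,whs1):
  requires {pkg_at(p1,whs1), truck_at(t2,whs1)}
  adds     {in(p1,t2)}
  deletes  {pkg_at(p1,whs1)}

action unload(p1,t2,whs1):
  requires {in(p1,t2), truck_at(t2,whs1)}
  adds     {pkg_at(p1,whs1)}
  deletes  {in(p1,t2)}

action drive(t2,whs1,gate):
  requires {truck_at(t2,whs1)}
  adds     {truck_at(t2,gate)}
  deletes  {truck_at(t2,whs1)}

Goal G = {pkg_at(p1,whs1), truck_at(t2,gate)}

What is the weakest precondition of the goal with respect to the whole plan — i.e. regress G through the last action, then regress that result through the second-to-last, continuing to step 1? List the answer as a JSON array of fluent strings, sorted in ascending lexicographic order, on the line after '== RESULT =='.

Work backward from the goal:
  through step 4 (drive(t2,whs1,gate)): drop {truck_at(t2,gate)}, keep {pkg_at(p1,whs1)}, require {truck_at(t2,whs1)}
    → {pkg_at(p1,whs1), truck_at(t2,whs1)}
  through step 3 (unload(p1,t2,whs1)): drop {pkg_at(p1,whs1)}, keep {truck_at(t2,whs1)}, require {in(p1,t2), truck_at(t2,whs1)}
    → {in(p1,t2), truck_at(t2,whs1)}
  through step 2 (load(p1,t2,whs1)): drop {in(p1,t2)}, keep {truck_at(t2,whs1)}, require {pkg_at(p1,whs1), truck_at(t2,whs1)}
    → {pkg_at(p1,whs1), truck_at(t2,whs1)}
  through step 1 (drive(t2,depot,whs1)): drop {truck_at(t2,whs1)}, keep {pkg_at(p1,whs1)}, require {truck_at(t2,depot)}
    → {pkg_at(p1,whs1), truck_at(t2,depot)}

== RESULT ==
["pkg_at(p1,whs1)", "truck_at(t2,depot)"]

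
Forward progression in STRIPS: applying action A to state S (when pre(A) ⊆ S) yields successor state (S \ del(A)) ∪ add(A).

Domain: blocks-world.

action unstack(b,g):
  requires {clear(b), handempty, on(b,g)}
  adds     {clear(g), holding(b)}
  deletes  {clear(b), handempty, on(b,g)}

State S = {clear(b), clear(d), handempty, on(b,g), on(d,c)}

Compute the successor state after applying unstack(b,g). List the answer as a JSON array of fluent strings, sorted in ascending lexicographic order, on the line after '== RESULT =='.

Progress:
  pre ⊆ S: {clear(b), handempty, on(b,g)} ⊆ S  — applicable
  S \ del = {clear(d), on(d,c)}
  ∪ add   = {clear(d), clear(g), holding(b), on(d,c)}

== RESULT ==
["clear(d)", "clear(g)", "holding(b)", "on(d,c)"]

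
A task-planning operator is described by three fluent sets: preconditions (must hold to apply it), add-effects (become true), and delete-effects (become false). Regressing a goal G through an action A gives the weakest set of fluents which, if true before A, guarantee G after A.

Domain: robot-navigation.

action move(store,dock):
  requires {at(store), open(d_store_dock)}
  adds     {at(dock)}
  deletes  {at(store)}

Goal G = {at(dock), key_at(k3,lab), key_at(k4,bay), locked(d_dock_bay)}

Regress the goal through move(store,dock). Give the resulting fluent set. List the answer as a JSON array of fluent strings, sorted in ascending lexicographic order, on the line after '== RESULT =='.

Regress:
  G ∩ del = {}  (empty — regression defined)
  G \ add = {at(dock), key_at(k3,lab), key_at(k4,bay), locked(d_dock_bay)} \ {at(dock)} = {key_at(k3,lab), key_at(k4,bay), locked(d_dock_bay)}
  ∪ pre   = {key_at(k3,lab), key_at(k4,bay), locked(d_dock_bay)} ∪ {at(store), open(d_store_dock)}
          = {at(store), key_at(k3,lab), key_at(k4,bay), locked(d_dock_bay), open(d_store_dock)}

== RESULT ==
["at(store)", "key_at(k3,lab)", "key_at(k4,bay)", "locked(d_dock_bay)", "open(d_store_dock)"]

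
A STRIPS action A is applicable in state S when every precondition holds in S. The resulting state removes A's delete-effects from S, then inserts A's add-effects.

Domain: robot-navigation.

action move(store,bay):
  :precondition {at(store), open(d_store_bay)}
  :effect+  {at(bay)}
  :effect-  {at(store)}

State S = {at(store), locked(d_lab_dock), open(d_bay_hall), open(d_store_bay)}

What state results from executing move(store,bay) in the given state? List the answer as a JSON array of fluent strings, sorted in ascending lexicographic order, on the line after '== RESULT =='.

Compute (S \ del) ∪ add:
  pre ⊆ S: {at(store), open(d_store_bay)} ⊆ S  — applicable
  S \ del = {locked(d_lab_dock), open(d_bay_hall), open(d_store_bay)}
  ∪ add   = {at(bay), locked(d_lab_dock), open(d_bay_hall), open(d_store_bay)}

== RESULT ==
["at(bay)", "locked(d_lab_dock)", "open(d_bay_hall)", "open(d_store_bay)"]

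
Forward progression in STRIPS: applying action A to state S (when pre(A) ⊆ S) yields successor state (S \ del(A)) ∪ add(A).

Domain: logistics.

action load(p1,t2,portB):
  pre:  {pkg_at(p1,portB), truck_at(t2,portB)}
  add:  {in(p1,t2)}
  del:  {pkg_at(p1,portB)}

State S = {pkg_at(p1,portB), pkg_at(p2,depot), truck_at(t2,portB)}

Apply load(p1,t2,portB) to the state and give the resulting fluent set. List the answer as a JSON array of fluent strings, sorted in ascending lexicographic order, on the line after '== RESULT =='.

Progress:
  pre ⊆ S: {pkg_at(p1,portB), truck_at(t2,portB)} ⊆ S  — applicable
  S \ del = {pkg_at(p2,depot), truck_at(t2,portB)}
  ∪ add   = {in(p1,t2), pkg_at(p2,depot), truck_at(t2,portB)}

== RESULT ==
["in(p1,t2)", "pkg_at(p2,depot)", "truck_at(t2,portB)"]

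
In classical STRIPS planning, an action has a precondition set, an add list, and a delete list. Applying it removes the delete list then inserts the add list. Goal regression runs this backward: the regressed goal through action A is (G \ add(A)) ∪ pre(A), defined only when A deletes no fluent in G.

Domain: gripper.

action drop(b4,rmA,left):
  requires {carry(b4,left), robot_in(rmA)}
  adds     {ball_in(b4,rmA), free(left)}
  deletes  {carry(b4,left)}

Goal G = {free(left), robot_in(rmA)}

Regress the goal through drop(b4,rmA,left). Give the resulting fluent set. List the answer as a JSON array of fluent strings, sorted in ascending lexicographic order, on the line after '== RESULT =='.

Compute (G \ add) ∪ pre:
  G ∩ del = {}  (empty — regression defined)
  G \ add = {free(left), robot_in(rmA)} \ {ball_in(b4,rmA), free(left)} = {robot_in(rmA)}
  ∪ pre   = {robot_in(rmA)} ∪ {carry(b4,left), robot_in(rmA)}
          = {carry(b4,left), robot_in(rmA)}

== RESULT ==
["carry(b4,left)", "robot_in(rmA)"]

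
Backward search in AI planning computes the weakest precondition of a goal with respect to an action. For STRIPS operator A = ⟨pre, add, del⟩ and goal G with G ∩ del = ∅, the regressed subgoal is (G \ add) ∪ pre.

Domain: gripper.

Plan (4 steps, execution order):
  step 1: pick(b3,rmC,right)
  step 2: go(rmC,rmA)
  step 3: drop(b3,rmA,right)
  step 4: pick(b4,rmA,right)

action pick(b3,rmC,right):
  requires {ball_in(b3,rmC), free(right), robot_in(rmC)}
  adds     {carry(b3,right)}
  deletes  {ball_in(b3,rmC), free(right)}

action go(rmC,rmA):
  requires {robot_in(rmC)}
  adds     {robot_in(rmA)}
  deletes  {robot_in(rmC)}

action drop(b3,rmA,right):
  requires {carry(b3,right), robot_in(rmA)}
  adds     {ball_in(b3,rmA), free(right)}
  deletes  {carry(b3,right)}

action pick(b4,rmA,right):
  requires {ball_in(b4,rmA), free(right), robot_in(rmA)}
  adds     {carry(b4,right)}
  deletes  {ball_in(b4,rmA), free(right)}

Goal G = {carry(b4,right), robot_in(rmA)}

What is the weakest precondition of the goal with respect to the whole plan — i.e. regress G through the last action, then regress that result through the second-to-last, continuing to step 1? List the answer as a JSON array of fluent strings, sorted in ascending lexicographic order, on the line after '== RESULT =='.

Regress step by step:
  through step 4 (pick(b4,rmA,right)): drop {carry(b4,right)}, keep {robot_in(rmA)}, require {ball_in(b4,rmA), free(right), robot_in(rmA)}
    → {ball_in(b4,rmA), free(right), robot_in(rmA)}
  through step 3 (drop(b3,rmA,right)): drop {free(right)}, keep {ball_in(b4,rmA), robot_in(rmA)}, require {carry(b3,right), robot_in(rmA)}
    → {ball_in(b4,rmA), carry(b3,right), robot_in(rmA)}
  through step 2 (go(rmC,rmA)): drop {robot_in(rmA)}, keep {ball_in(b4,rmA), carry(b3,right)}, require {robot_in(rmC)}
    → {ball_in(b4,rmA), carry(b3,right), robot_in(rmC)}
  through step 1 (pick(b3,rmC,right)): drop {carry(b3,right)}, keep {ball_in(b4,rmA), robot_in(rmC)}, require {ball_in(b3,rmC), free(right), robot_in(rmC)}
    → {ball_in(b3,rmC), ball_in(b4,rmA), free(right), robot_in(rmC)}

== RESULT ==
["ball_in(b3,rmC)", "ball_in(b4,rmA)", "free(right)", "robot_in(rmC)"]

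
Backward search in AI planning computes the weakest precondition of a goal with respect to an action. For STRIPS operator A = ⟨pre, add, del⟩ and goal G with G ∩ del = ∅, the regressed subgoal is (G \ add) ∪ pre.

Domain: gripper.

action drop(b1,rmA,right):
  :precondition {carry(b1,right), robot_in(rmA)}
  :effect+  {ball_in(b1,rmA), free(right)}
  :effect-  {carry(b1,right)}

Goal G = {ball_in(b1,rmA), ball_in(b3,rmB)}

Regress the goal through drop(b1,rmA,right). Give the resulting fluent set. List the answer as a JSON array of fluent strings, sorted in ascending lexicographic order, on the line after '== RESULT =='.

Compute (G \ add) ∪ pre:
  G ∩ del = {}  (empty — regression defined)
  G \ add = {ball_in(b1,rmA), ball_in(b3,rmB)} \ {ball_in(b1,rmA), free(right)} = {ball_in(b3,rmB)}
  ∪ pre   = {ball_in(b3,rmB)} ∪ {carry(b1,right), robot_in(rmA)}
          = {ball_in(b3,rmB), carry(b1,right), robot_in(rmA)}

== RESULT ==
["ball_in(b3,rmB)", "carry(b1,right)", "robot_in(rmA)"]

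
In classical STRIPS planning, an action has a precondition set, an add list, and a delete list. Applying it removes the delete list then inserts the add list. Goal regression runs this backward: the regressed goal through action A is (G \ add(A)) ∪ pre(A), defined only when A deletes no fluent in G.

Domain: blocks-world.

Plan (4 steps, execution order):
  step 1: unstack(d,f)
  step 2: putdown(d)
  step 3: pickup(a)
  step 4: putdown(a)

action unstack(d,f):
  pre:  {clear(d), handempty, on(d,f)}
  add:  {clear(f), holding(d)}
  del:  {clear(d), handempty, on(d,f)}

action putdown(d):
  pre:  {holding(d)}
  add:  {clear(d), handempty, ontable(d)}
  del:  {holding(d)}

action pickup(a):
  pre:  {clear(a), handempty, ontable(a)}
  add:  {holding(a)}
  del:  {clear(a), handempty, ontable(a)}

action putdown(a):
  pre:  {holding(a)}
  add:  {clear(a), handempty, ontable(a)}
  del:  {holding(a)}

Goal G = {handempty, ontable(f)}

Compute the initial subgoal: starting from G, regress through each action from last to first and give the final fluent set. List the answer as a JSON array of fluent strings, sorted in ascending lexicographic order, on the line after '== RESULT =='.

Regress step by step:
  through step 4 (putdown(a)): drop {handempty}, keep {ontable(f)}, require {holding(a)}
    → {holding(a), ontable(f)}
  through step 3 (pickup(a)): drop {holding(a)}, keep {ontable(f)}, require {clear(a), handempty, ontable(a)}
    → {clear(a), handempty, ontable(a), ontable(f)}
  through step 2 (putdown(d)): drop {handempty}, keep {clear(a), ontable(a), ontable(f)}, require {holding(d)}
    → {clear(a), holding(d), ontable(a), ontable(f)}
  through step 1 (unstack(d,f)): drop {holding(d)}, keep {clear(a), ontable(a), ontable(f)}, require {clear(d), handempty, on(d,f)}
    → {clear(a), clear(d), handempty, on(d,f), ontable(a), ontable(f)}

== RESULT ==
["clear(a)", "clear(d)", "handempty", "on(d,f)", "ontable(a)", "ontable(f)"]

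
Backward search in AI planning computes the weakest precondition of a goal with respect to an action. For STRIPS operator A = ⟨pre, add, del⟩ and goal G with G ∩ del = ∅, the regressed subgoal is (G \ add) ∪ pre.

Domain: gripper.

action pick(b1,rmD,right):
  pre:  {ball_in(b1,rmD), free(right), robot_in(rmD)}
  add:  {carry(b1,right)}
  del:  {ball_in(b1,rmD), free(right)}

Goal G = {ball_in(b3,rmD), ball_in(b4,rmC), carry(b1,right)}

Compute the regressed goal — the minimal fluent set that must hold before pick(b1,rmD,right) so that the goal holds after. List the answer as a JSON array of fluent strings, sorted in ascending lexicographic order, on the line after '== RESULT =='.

Regress:
  G ∩ del = {}  (empty — regression defined)
  G \ add = {ball_in(b3,rmD), ball_in(b4,rmC), carry(b1,right)} \ {carry(b1,right)} = {ball_in(b3,rmD), ball_in(b4,rmC)}
  ∪ pre   = {ball_in(b3,rmD), ball_in(b4,rmC)} ∪ {ball_in(b1,rmD), free(right), robot_in(rmD)}
          = {ball_in(b1,rmD), ball_in(b3,rmD), ball_in(b4,rmC), free(right), robot_in(rmD)}

== RESULT ==
["ball_in(b1,rmD)", "ball_in(b3,rmD)", "ball_in(b4,rmC)", "free(right)", "robot_in(rmD)"]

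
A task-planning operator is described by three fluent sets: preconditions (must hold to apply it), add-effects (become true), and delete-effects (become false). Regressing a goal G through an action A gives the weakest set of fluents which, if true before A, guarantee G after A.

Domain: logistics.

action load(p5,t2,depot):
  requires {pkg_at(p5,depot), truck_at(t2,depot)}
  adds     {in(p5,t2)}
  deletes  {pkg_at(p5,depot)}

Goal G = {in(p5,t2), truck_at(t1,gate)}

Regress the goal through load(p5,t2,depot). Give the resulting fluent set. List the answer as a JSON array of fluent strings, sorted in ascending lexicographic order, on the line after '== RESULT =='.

Regress:
  G ∩ del = {}  (empty — regression defined)
  G \ add = {in(p5,t2), truck_at(t1,gate)} \ {in(p5,t2)} = {truck_at(t1,gate)}
  ∪ pre   = {truck_at(t1,gate)} ∪ {pkg_at(p5,depot), truck_at(t2,depot)}
          = {pkg_at(p5,depot), truck_at(t1,gate), truck_at(t2,depot)}

== RESULT ==
["pkg_at(p5,depot)", "truck_at(t1,gate)", "truck_at(t2,depot)"]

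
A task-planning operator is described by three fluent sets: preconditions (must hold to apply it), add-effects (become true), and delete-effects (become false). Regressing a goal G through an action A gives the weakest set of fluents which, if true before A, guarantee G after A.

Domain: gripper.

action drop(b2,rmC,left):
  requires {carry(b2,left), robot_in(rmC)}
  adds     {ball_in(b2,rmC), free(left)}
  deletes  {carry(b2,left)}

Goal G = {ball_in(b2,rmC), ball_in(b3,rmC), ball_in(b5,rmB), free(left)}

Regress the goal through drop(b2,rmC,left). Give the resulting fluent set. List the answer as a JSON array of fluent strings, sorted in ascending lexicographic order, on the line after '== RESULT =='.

Compute (G \ add) ∪ pre:
  G ∩ del = {}  (empty — regression defined)
  G \ add = {ball_in(b2,rmC), ball_in(b3,rmC), ball_in(b5,rmB), free(left)} \ {ball_in(b2,rmC), free(left)} = {ball_in(b3,rmC), ball_in(b5,rmB)}
  ∪ pre   = {ball_in(b3,rmC), ball_in(b5,rmB)} ∪ {carry(b2,left), robot_in(rmC)}
          = {ball_in(b3,rmC), ball_in(b5,rmB), carry(b2,left), robot_in(rmC)}

== RESULT ==
["ball_in(b3,rmC)", "ball_in(b5,rmB)", "carry(b2,left)", "robot_in(rmC)"]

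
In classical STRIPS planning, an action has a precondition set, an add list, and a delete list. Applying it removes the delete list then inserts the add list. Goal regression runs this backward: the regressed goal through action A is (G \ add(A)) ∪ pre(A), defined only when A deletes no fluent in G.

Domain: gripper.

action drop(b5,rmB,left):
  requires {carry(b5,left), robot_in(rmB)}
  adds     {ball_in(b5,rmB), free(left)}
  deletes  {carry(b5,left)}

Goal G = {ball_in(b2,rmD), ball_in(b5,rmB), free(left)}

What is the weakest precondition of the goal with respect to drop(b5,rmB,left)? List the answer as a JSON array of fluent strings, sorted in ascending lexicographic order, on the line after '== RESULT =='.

Compute (G \ add) ∪ pre:
  G ∩ del = {}  (empty — regression defined)
  G \ add = {ball_in(b2,rmD), ball_in(b5,rmB), free(left)} \ {ball_in(b5,rmB), free(left)} = {ball_in(b2,rmD)}
  ∪ pre   = {ball_in(b2,rmD)} ∪ {carry(b5,left), robot_in(rmB)}
          = {ball_in(b2,rmD), carry(b5,left), robot_in(rmB)}

== RESULT ==
["ball_in(b2,rmD)", "carry(b5,left)", "robot_in(rmB)"]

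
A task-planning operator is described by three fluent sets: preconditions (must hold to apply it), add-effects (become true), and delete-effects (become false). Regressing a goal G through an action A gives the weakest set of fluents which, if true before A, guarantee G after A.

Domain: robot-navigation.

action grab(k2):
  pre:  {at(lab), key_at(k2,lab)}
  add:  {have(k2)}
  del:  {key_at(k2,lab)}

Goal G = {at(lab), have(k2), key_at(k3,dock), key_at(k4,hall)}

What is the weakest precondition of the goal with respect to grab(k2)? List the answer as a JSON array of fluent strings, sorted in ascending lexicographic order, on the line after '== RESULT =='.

Compute (G \ add) ∪ pre:
  G ∩ del = {}  (empty — regression defined)
  G \ add = {at(lab), have(k2), key_at(k3,dock), key_at(k4,hall)} \ {have(k2)} = {at(lab), key_at(k3,dock), key_at(k4,hall)}
  ∪ pre   = {at(lab), key_at(k3,dock), key_at(k4,hall)} ∪ {at(lab), key_at(k2,lab)}
          = {at(lab), key_at(k2,lab), key_at(k3,dock), key_at(k4,hall)}

== RESULT ==
["at(lab)", "key_at(k2,lab)", "key_at(k3,dock)", "key_at(k4,hall)"]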